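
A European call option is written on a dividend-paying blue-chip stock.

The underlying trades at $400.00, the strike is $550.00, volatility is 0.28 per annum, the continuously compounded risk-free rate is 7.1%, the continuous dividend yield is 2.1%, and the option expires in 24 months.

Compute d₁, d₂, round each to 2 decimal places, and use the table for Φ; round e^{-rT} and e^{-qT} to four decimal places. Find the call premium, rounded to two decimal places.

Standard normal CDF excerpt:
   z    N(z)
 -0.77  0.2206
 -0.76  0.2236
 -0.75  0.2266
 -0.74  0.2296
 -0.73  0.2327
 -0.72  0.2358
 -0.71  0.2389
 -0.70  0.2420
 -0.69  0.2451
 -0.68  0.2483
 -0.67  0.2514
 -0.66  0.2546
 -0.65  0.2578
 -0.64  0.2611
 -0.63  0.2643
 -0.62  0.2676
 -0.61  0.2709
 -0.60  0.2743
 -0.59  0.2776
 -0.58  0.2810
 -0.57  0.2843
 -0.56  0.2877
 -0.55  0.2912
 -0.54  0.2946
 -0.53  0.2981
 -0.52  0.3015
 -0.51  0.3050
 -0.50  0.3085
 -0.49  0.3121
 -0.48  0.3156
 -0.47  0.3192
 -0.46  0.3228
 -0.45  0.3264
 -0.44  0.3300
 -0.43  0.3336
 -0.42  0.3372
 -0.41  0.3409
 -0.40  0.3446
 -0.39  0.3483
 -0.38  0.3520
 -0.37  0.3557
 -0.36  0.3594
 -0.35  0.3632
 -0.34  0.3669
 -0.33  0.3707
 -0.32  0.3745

σ√T = 0.28 × 1.4142 = 0.3960
ln(S/K) + (r − q + σ²/2)T = ln(400/550) + (0.071 − 0.021 + 0.28²/2)·2 = -0.3185 + 0.1784 = -0.1401
d₁ = -0.1401 / 0.3960 = -0.3537 ≈ -0.35
d₂ = d₁ − σ√T = -0.3537 − 0.3960 = -0.7497 ≈ -0.75
e^(−qT) = e^(−0.021·2) = 0.9589;  e^(−rT) = e^(−0.071·2) = 0.8676
N(d₁) = N(-0.35) = 0.3632;  N(d₂) = N(-0.75) = 0.2266
C = 400·0.9589·0.3632 − 550·0.8676·0.2266 = 139.3090 − 108.1290 = 31.1800

$31.18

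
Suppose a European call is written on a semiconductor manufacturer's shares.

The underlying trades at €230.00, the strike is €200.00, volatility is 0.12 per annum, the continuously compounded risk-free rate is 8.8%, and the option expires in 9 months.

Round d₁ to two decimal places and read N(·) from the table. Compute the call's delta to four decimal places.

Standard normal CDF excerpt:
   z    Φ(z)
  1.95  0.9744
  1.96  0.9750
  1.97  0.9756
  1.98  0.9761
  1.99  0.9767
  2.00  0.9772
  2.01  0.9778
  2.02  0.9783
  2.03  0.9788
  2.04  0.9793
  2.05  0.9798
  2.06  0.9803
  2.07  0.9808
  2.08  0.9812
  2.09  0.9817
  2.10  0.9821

T = 0.75;  σ√T = 0.1039
d₁ = [ln(230/200) + (0.088 + ½·0.12²)·0.75] / (σ√T) = (0.1398 + 0.0714) / 0.1039 = 2.0319 which rounds to 2.03
N(d₁) = N(2.03) = 0.9788
Δ_call = N(d₁) = 0.9788

0.9788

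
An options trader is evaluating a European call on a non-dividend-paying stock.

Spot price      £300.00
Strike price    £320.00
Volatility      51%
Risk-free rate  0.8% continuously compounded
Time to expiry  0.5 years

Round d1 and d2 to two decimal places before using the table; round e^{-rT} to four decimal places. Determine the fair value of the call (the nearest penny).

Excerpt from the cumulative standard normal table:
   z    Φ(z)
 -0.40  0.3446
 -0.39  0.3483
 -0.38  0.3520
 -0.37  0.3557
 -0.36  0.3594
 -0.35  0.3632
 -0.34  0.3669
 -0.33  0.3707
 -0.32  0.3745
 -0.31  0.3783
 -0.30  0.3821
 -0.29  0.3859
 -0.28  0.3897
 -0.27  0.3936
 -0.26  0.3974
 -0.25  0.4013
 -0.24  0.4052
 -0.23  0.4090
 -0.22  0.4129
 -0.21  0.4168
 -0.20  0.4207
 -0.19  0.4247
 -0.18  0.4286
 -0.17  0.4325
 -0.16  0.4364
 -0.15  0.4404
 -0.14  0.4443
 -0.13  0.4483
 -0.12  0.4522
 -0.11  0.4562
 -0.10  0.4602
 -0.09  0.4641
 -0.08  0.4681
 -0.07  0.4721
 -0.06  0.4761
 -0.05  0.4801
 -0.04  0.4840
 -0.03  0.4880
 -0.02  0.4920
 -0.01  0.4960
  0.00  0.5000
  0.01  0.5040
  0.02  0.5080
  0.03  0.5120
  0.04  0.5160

σ√T = 0.51 × 0.7071 = 0.3606
ln(S/K) + (r + σ²/2)T = ln(300/320) + (0.008 + 0.51²/2)·0.5 = -0.0645 + 0.0690 = 0.0045
d₁ = 0.0045 / 0.3606 = 0.0124 ⇒ 0.01
d₂ = d₁ − σ√T = 0.0124 − 0.3606 = -0.3482 ⇒ -0.35
e^(−rT) = e^(−0.008·0.5) = 0.9960
C = 300·N(0.01) − 320·0.9960·N(-0.35) = 300·0.5040 − 320·0.9960·0.3632 = 151.2000 − 115.7591 = 35.4409

£35.44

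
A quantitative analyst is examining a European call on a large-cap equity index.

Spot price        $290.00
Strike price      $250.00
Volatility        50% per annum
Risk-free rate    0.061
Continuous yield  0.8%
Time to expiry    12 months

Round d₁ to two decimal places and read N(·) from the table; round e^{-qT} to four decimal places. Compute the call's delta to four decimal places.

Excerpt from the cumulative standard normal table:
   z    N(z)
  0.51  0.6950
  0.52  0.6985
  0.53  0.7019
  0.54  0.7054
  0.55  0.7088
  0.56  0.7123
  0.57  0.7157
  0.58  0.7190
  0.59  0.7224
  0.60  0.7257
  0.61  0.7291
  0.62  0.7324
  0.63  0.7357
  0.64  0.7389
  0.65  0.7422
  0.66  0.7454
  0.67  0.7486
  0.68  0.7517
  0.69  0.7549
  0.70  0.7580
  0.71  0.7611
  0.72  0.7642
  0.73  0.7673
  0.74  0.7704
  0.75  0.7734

σ√T = 0.5 × 1.0000 = 0.5000
d₁ = [ln(290/250) + (0.061 − 0.008 + 0.5²/2)·1] / 0.5000 = [0.1484 + 0.1780] / 0.5000 = 0.6528 → 0.65
N(d₁) = N(0.65) = 0.7422
Δ_call = exp(−qT)·N(d₁) = 0.9920·0.7422 = 0.7363

0.7363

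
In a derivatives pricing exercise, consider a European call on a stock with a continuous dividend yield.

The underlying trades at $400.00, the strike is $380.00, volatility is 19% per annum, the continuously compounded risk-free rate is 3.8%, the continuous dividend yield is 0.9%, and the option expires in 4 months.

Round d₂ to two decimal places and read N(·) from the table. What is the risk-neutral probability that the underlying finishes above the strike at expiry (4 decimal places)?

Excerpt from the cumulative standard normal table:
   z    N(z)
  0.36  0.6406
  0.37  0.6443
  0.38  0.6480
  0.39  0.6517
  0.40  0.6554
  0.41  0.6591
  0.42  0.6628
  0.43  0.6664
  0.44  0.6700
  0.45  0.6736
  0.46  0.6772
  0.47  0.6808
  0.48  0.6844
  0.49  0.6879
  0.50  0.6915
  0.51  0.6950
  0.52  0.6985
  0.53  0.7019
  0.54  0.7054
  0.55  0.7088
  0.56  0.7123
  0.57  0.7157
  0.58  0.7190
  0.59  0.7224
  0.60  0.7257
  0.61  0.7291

0.6915

σ√T = 0.19 × 0.5774 = 0.1097
ln(S/K) + (r − q + σ²/2)T = ln(400/380) + (0.038 − 0.009 + 0.19²/2)·0.3333 = 0.0513 + 0.0157 = 0.0670
d₁ = 0.0670 / 0.1097 = 0.6106 which rounds to 0.61
d₂ = d₁ − σ√T = 0.6106 − 0.1097 = 0.5009 which rounds to 0.50
Pr(exercise) under Q = N(d₂) = 0.6915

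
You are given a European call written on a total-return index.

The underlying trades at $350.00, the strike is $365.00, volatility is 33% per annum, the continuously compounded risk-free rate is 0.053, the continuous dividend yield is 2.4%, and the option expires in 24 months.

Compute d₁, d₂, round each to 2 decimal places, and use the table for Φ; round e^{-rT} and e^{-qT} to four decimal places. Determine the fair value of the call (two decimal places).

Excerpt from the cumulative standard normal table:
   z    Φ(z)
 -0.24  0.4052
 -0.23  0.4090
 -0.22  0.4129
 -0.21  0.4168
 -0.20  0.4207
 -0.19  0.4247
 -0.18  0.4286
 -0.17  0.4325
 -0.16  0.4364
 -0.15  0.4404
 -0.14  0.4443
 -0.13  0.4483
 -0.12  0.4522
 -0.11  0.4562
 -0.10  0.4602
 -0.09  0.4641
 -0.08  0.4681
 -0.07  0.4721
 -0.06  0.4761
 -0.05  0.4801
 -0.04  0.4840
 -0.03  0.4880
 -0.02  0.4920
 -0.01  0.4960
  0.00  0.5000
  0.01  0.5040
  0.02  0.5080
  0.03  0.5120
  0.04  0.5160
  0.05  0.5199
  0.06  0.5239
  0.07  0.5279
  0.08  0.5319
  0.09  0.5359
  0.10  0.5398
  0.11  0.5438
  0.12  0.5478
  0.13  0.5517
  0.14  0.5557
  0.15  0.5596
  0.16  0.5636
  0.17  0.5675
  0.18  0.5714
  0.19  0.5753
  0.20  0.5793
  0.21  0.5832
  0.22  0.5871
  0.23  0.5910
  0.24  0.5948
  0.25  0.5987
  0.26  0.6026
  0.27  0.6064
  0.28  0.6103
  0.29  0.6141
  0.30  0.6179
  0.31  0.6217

T = 2;  σ√T = 0.4667
ln(S/K) + (r − q + σ²/2)T = ln(350/365) + (0.053 − 0.024 + 0.33²/2)·2 = -0.0420 + 0.1669 = 0.1249
d₁ = 0.1249 / 0.4667 = 0.2677 → 0.27
d₂ = d₁ − σ√T = 0.2677 − 0.4667 = -0.1990 → -0.20
exp(−qT) = exp(−0.024·2) = 0.9531;  exp(−rT) = exp(−0.053·2) = 0.8994
C = 350·0.9531·N(0.27) − 365·0.8994·N(-0.20) = 350·0.9531·0.6064 − 365·0.8994·0.4207 = 202.2859 − 138.1078 = 64.1781

$64.18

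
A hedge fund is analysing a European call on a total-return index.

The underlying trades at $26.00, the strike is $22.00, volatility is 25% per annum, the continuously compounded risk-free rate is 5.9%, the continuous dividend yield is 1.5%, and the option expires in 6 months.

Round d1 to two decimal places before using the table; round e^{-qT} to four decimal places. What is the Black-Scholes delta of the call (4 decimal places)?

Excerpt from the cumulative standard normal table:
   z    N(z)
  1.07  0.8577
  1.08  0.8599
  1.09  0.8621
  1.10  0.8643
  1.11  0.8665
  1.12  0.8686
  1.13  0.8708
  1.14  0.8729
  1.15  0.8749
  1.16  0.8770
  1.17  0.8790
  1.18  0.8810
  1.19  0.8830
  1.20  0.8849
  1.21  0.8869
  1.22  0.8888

T = 0.5;  σ√T = 0.1768
d₁ = [ln(26/22) + (0.059 − 0.015 + 0.25²/2)·0.5] / 0.1768 = [0.1671 + 0.0376] / 0.1768 = 1.1578 ⇒ 1.16
N(d₁) = N(1.16) = 0.8770
Δ_call = exp(−qT)·N(d₁) = 0.9925·0.8770 = 0.8704

0.8704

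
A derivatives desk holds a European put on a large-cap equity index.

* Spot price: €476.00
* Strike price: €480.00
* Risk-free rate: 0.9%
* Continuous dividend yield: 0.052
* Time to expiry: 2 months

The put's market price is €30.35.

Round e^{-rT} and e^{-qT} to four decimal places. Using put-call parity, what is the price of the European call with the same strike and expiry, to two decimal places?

€22.98

exp(−qT) = exp(−0.052·0.1667) = 0.9914;  exp(−rT) = exp(−0.009·0.1667) = 0.9985
Put-call parity: C − P = S·e^(−qT) − K·e^(−rT) = 476·0.9914 − 480·0.9985 = 471.9064 − 479.2800 = -7.3736
C = P + (C − P) = 30.35 + (-7.3736) = 22.9764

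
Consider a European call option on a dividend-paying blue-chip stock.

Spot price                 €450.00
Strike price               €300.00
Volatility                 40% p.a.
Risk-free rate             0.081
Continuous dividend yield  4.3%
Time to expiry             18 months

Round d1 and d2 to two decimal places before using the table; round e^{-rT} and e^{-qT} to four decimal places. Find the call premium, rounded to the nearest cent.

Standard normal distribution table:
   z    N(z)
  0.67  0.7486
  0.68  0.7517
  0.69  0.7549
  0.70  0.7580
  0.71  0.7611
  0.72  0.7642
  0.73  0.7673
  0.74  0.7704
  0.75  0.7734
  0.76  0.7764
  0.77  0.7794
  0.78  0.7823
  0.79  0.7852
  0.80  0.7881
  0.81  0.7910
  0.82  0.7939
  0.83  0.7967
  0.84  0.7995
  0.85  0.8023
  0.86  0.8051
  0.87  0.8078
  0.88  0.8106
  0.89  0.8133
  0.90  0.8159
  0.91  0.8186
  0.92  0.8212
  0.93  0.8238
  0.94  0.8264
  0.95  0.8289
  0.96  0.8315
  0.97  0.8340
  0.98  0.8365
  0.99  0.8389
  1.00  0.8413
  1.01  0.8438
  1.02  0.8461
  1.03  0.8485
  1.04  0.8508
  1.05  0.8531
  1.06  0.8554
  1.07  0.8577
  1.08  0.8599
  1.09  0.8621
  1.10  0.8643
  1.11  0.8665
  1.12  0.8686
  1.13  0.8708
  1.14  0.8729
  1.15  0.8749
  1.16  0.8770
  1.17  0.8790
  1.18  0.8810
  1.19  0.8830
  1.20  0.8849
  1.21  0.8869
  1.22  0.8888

T = 1.5;  σ√T = 0.4899
d₁ = [ln(450/300) + (0.081 − 0.043 + 0.4²/2)·1.5] / 0.4899 = [0.4055 + 0.1770] / 0.4899 = 1.1890 which rounds to 1.19
d₂ = d₁ − σ√T = 1.1890 − 0.4899 = 0.6991 which rounds to 0.70
exp(−qT) = exp(−0.043·1.5) = 0.9375;  exp(−rT) = exp(−0.081·1.5) = 0.8856
C = 450·0.9375·N(1.19) − 300·0.8856·N(0.70) = 450·0.9375·0.8830 − 300·0.8856·0.7580 = 372.5156 − 201.3854 = 171.1302

€171.13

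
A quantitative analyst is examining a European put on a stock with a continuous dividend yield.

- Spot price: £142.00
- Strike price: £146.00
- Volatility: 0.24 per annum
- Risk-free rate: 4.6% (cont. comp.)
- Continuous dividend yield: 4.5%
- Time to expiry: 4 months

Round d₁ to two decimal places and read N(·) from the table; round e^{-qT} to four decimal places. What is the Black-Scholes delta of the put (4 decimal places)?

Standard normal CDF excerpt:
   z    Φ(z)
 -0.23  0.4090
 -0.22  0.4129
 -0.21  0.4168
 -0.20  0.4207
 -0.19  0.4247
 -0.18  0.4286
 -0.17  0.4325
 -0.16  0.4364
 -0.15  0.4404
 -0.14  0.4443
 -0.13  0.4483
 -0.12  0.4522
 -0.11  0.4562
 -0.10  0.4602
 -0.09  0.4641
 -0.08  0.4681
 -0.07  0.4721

-0.5435

σ√T = 0.24 × 0.5774 = 0.1386
d₁ = [ln(142/146) + (0.046 − 0.045 + ½·0.24²)·0.3333] / (σ√T) = (-0.0278 + 0.0099) / 0.1386 = -0.1288 which rounds to -0.13
N(d₁) = N(-0.13) = 0.4483
Δ_put = e^(−qT)·(N(d₁) − 1) = 0.9851·(0.4483 − 1) = -0.5435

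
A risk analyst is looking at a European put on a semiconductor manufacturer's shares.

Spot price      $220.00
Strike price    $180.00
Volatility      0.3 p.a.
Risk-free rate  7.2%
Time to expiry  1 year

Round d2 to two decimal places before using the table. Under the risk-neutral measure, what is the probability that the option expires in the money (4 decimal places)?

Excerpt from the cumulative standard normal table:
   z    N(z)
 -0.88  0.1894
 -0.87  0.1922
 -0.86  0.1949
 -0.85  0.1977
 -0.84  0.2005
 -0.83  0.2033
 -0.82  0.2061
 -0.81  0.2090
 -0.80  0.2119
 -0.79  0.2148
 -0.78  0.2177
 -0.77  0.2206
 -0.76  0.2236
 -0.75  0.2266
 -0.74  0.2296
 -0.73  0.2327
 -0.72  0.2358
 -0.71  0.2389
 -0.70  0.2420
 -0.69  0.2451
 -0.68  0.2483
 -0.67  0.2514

0.2236

T = 1;  σ√T = 0.3000
d₁ = [ln(220/180) + (0.072 + 0.3²/2)·1] / 0.3000 = [0.2007 + 0.1170] / 0.3000 = 1.0589 ⇒ 1.06
d₂ = d₁ − σ√T = 1.0589 − 0.3000 = 0.7589 ⇒ 0.76
Risk-neutral Pr[S_T < K] = N(−d₂) = N(-0.76) = 0.2236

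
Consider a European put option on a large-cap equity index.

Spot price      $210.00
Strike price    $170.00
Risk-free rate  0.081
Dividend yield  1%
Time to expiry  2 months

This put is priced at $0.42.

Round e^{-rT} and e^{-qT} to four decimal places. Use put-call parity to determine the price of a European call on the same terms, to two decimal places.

$42.34

e^(−qT) = e^(−0.01·0.1667) = 0.9983;  e^(−rT) = e^(−0.081·0.1667) = 0.9866
Put-call parity: C − P = S·e^(−qT) − K·e^(−rT) = 210·0.9983 − 170·0.9866 = 209.6430 − 167.7220 = 41.9210
C = P + (C − P) = 0.42 + (41.9210) = 42.3410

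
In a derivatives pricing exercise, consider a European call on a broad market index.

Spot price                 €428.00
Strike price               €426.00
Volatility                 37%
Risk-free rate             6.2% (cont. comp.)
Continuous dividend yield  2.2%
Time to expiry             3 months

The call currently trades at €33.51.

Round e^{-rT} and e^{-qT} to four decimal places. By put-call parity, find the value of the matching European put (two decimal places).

exp(−qT) = exp(−0.022·0.25) = 0.9945;  exp(−rT) = exp(−0.062·0.25) = 0.9846
Put-call parity: C − P = S·e^(−qT) − K·e^(−rT) = 428·0.9945 − 426·0.9846 = 425.6460 − 419.4396 = 6.2064
P = C − (C − P) = 33.51 − (6.2064) = 27.3036

€27.30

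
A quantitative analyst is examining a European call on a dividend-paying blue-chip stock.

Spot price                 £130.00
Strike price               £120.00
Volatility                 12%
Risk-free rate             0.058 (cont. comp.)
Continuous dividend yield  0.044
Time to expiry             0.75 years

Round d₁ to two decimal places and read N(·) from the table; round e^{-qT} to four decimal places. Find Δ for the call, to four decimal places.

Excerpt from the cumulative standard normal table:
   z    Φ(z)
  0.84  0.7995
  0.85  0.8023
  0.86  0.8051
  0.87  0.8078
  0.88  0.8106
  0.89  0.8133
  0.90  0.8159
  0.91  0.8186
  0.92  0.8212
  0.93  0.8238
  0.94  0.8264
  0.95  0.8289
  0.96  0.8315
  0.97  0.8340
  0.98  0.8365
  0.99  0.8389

0.7945

σ√T = 0.12 × 0.8660 = 0.1039
d₁ = [ln(130/120) + (0.058 − 0.044 + ½·0.12²)·0.75] / (σ√T) = (0.0800 + 0.0159) / 0.1039 = 0.9232 which rounds to 0.92
N(d₁) = N(0.92) = 0.8212
Δ_call = exp(−qT)·N(d₁) = 0.9675·0.8212 = 0.7945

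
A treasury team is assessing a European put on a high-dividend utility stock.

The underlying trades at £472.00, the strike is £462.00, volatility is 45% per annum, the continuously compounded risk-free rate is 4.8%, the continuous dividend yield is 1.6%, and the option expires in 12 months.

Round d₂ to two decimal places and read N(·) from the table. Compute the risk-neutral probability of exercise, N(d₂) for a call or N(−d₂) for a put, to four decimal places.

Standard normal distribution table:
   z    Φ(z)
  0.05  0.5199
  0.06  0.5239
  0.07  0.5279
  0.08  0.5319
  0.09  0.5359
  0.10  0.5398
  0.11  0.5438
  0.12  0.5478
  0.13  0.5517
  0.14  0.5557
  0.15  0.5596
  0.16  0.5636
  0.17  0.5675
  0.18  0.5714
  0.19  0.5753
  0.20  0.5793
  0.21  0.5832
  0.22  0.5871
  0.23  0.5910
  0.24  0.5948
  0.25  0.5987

0.5438

σ√T = 0.45 × 1.0000 = 0.4500
ln(S/K) + (r − q + σ²/2)T = ln(472/462) + (0.048 − 0.016 + 0.45²/2)·1 = 0.0214 + 0.1333 = 0.1547
d₁ = 0.1547 / 0.4500 = 0.3437 which rounds to 0.34
d₂ = d₁ − σ√T = 0.3437 − 0.4500 = -0.1063 which rounds to -0.11
Risk-neutral Pr[S_T < K] = N(−d₂) = N(0.11) = 0.5438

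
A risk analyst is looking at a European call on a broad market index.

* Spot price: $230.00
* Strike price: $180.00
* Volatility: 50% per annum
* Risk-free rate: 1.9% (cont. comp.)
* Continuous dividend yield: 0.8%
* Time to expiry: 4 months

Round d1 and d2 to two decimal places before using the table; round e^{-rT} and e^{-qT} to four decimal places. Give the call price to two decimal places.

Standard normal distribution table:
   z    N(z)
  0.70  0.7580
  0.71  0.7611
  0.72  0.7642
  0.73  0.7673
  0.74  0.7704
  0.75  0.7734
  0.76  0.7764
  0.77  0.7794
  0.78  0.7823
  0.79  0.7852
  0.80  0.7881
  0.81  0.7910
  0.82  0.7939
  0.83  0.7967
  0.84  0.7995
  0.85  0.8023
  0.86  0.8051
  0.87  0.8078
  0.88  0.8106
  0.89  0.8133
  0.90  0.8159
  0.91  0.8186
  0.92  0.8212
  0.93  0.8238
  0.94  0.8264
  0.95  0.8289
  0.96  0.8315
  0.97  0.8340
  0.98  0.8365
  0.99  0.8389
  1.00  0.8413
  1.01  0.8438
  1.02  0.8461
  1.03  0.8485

T = 0.3333;  σ√T = 0.2887
ln(S/K) + (r − q + σ²/2)T = ln(230/180) + (0.019 − 0.008 + 0.5²/2)·0.3333 = 0.2451 + 0.0453 = 0.2905
d₁ = 0.2905 / 0.2887 = 1.0062 → 1.01
d₂ = d₁ − σ√T = 1.0062 − 0.2887 = 0.7175 → 0.72
e^(−qT) = e^(−0.008·0.3333) = 0.9973;  e^(−rT) = e^(−0.019·0.3333) = 0.9937
N(d₁) = N(1.01) = 0.8438;  N(d₂) = N(0.72) = 0.7642
C = 230·0.9973·0.8438 − 180·0.9937·0.7642 = 193.5500 − 136.6894 = 56.8606

$56.86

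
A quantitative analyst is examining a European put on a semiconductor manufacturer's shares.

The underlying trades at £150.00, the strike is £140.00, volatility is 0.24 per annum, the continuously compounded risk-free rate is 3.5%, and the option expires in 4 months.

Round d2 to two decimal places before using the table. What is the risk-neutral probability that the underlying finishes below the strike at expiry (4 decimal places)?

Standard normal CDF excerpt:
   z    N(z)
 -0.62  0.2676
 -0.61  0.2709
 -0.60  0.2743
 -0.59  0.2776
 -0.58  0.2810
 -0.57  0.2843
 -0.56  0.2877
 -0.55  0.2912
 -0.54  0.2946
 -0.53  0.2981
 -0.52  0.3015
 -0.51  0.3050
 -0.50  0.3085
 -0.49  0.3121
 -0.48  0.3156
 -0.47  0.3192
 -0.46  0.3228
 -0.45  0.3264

0.3050

T = 0.3333;  σ√T = 0.1386
d₁ = [ln(150/140) + (0.035 + ½·0.24²)·0.3333] / (σ√T) = (0.0690 + 0.0213) / 0.1386 = 0.6514 ≈ 0.65
d₂ = 0.6514 − 0.1386 = 0.5128 ≈ 0.51
Pr(exercise) under Q = N(−d₂) = N(-0.51) = 0.3050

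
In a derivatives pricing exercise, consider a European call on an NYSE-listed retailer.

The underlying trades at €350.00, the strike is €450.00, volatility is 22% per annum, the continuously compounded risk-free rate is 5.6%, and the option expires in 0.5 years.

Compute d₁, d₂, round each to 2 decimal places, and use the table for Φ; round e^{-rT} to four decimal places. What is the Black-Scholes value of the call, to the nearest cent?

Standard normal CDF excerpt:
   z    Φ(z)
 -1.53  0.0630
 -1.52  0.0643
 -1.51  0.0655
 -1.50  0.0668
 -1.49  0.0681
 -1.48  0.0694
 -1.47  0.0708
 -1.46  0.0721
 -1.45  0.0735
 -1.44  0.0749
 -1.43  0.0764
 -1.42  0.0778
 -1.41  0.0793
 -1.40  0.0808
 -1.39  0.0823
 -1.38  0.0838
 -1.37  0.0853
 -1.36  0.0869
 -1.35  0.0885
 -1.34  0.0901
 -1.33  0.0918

€1.75

σ√T = 0.22 × 0.7071 = 0.1556
d₁ = [ln(350/450) + (0.056 + 0.22²/2)·0.5] / 0.1556 = [-0.2513 + 0.0401] / 0.1556 = -1.3577 which rounds to -1.36
d₂ = d₁ − σ√T = -1.3577 − 0.1556 = -1.5133 which rounds to -1.51
exp(−rT) = exp(−0.056·0.5) = 0.9724
N(d₁) = N(-1.36) = 0.0869;  N(d₂) = N(-1.51) = 0.0655
C = 350·0.0869 − 450·0.9724·0.0655 = 30.4150 − 28.6615 = 1.7535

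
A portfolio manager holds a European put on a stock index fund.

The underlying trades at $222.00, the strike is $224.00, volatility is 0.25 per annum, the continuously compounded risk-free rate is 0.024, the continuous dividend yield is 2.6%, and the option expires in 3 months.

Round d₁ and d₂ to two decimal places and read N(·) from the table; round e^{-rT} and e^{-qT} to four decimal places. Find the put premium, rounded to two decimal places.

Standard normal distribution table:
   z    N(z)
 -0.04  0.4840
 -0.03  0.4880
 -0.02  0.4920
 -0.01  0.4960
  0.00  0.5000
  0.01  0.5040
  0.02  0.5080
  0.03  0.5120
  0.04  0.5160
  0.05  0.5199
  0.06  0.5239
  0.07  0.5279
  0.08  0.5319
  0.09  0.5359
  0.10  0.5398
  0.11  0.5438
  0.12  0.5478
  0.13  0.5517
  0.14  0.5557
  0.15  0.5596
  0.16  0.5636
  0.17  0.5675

$12.57

σ√T = 0.25·√0.25 = 0.1250
d₁ = [ln(222/224) + (0.024 − 0.026 + 0.25²/2)·0.25] / 0.1250 = [-0.0090 + 0.0073] / 0.1250 = -0.0132 ≈ -0.01
d₂ = d₁ − σ√T = -0.0132 − 0.1250 = -0.1382 ≈ -0.14
exp(−qT) = exp(−0.026·0.25) = 0.9935;  exp(−rT) = exp(−0.024·0.25) = 0.9940
P = 224·0.9940·N(0.14) − 222·0.9935·N(0.01) = 224·0.9940·0.5557 − 222·0.9935·0.5040 = 123.7299 − 111.1607 = 12.5692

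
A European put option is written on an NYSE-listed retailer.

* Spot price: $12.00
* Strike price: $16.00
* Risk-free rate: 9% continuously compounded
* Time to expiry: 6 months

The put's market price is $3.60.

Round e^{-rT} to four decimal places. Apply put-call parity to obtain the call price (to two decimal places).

e^(−rT) = e^(−0.09·0.5) = 0.9560
Put-call parity: C − P = S − K·e^(−rT) = 12 − 16·0.9560 = 12 − 15.2960 = -3.2960
C = P + (C − P) = 3.60 + (-3.2960) = 0.3040

$0.30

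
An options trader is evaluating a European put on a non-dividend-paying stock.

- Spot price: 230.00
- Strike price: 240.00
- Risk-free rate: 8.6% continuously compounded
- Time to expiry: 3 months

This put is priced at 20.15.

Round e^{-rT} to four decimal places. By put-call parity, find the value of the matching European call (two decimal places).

15.26

e^(−rT) = e^(−0.086·0.25) = 0.9787
Put-call parity: C − P = S − K·e^(−rT) = 230 − 240·0.9787 = 230 − 234.8880 = -4.8880
C = P + (C − P) = 20.15 + (-4.8880) = 15.2620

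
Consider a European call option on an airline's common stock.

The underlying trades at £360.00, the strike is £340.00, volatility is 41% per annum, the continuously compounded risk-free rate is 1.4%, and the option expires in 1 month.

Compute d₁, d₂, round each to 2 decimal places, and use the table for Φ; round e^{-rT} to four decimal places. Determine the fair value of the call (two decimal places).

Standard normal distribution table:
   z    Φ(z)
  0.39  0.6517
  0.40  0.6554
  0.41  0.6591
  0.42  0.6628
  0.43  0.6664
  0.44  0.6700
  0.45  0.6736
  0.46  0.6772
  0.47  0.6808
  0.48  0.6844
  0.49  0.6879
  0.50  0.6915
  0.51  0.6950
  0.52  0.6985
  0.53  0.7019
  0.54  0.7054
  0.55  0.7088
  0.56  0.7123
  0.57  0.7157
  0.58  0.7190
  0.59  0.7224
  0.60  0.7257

£28.86

σ√T = 0.41·√0.08333 = 0.1184
d₁ = [ln(360/340) + (0.014 + 0.41²/2)·0.08333] / 0.1184 = [0.0572 + 0.0082] / 0.1184 = 0.5520 ≈ 0.55
d₂ = d₁ − σ√T = 0.5520 − 0.1184 = 0.4336 ≈ 0.43
e^(−rT) = e^(−0.014·0.08333) = 0.9988
N(d₁) = N(0.55) = 0.7088;  N(d₂) = N(0.43) = 0.6664
C = 360·0.7088 − 340·0.9988·0.6664 = 255.1680 − 226.3041 = 28.8639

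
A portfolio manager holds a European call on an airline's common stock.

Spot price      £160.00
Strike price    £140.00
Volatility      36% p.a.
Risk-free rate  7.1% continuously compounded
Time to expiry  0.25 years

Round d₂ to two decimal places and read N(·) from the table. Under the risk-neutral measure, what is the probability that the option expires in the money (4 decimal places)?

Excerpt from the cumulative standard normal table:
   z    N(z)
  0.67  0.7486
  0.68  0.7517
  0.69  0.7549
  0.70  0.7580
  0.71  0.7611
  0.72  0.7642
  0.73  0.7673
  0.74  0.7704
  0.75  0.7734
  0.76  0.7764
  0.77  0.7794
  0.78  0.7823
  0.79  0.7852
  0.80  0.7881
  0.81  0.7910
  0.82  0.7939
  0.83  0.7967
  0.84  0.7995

T = 0.25;  σ√T = 0.1800
d₁ = [ln(160/140) + (0.071 + 0.36²/2)·0.25] / 0.1800 = [0.1335 + 0.0339] / 0.1800 = 0.9305 which rounds to 0.93
d₂ = d₁ − σ√T = 0.9305 − 0.1800 = 0.7505 which rounds to 0.75
Pr(exercise) under Q = N(d₂) = 0.7734

0.7734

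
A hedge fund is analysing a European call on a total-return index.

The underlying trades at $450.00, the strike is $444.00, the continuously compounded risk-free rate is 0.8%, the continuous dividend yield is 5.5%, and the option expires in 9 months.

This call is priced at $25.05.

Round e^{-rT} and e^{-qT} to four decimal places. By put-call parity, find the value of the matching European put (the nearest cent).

$34.57

e^(−qT) = e^(−0.055·0.75) = 0.9596;  e^(−rT) = e^(−0.008·0.75) = 0.9940
Put-call parity: C − P = S·e^(−qT) − K·e^(−rT) = 450·0.9596 − 444·0.9940 = 431.8200 − 441.3360 = -9.5160
P = C − (C − P) = 25.05 − (-9.5160) = 34.5660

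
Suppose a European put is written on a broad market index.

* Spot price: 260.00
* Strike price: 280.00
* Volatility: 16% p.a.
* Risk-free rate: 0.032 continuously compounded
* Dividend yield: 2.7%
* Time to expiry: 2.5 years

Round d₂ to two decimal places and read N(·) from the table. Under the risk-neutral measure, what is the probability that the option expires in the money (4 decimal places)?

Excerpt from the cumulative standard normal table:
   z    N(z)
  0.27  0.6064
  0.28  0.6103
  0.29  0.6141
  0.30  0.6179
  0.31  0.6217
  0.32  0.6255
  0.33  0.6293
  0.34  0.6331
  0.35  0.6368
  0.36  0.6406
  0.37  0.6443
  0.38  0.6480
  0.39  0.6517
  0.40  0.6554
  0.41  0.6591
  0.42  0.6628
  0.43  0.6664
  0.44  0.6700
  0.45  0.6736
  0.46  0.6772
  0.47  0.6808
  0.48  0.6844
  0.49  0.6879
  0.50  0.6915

0.6443

T = 2.5;  σ√T = 0.2530
d₁ = [ln(260/280) + (0.032 − 0.027 + ½·0.16²)·2.5] / (σ√T) = (-0.0741 + 0.0445) / 0.2530 = -0.1170 ⇒ -0.12
d₂ = -0.1170 − 0.2530 = -0.3700 ⇒ -0.37
Risk-neutral Pr[S_T < K] = N(−d₂) = N(0.37) = 0.6443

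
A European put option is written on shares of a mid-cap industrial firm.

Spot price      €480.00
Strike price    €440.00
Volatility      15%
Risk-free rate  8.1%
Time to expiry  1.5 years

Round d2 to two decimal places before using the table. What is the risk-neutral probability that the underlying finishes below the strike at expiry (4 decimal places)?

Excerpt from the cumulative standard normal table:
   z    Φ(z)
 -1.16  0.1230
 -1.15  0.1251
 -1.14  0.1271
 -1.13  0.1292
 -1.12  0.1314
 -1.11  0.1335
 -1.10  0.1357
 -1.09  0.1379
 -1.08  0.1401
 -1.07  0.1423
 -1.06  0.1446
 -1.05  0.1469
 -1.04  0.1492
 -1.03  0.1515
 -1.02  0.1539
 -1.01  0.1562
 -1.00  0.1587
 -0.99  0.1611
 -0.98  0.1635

0.1492

T = 1.5;  σ√T = 0.1837
d₁ = [ln(480/440) + (0.081 + 0.15²/2)·1.5] / 0.1837 = [0.0870 + 0.1384] / 0.1837 = 1.2268 → 1.23
d₂ = d₁ − σ√T = 1.2268 − 0.1837 = 1.0431 → 1.04
Risk-neutral Pr[S_T < K] = N(−d₂) = N(-1.04) = 0.1492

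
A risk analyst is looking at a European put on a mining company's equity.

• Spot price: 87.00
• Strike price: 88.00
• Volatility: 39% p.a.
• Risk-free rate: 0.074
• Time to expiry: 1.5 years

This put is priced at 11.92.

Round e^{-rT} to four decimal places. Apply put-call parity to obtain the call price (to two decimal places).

20.17

e^(−rT) = e^(−0.074·1.5) = 0.8949
Put-call parity: C − P = S − K·e^(−rT) = 87 − 88·0.8949 = 87 − 78.7512 = 8.2488
C = P + (C − P) = 11.92 + (8.2488) = 20.1688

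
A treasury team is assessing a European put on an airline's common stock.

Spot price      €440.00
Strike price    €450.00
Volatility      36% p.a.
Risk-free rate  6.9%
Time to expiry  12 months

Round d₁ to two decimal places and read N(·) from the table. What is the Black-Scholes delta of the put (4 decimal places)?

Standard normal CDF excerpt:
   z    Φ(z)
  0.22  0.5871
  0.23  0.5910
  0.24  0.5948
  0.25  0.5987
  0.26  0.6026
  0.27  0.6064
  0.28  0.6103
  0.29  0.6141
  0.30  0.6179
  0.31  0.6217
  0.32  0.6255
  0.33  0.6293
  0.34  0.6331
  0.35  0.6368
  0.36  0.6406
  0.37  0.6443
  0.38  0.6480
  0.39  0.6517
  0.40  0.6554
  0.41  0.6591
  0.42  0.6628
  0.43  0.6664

σ√T = 0.36·√1 = 0.3600
d₁ = [ln(440/450) + (0.069 + 0.36²/2)·1] / 0.3600 = [-0.0225 + 0.1338] / 0.3600 = 0.3092 → 0.31
N(d₁) = N(0.31) = 0.6217
Δ_put = N(d₁) − 1 = 0.6217 − 1 = -0.3783

-0.3783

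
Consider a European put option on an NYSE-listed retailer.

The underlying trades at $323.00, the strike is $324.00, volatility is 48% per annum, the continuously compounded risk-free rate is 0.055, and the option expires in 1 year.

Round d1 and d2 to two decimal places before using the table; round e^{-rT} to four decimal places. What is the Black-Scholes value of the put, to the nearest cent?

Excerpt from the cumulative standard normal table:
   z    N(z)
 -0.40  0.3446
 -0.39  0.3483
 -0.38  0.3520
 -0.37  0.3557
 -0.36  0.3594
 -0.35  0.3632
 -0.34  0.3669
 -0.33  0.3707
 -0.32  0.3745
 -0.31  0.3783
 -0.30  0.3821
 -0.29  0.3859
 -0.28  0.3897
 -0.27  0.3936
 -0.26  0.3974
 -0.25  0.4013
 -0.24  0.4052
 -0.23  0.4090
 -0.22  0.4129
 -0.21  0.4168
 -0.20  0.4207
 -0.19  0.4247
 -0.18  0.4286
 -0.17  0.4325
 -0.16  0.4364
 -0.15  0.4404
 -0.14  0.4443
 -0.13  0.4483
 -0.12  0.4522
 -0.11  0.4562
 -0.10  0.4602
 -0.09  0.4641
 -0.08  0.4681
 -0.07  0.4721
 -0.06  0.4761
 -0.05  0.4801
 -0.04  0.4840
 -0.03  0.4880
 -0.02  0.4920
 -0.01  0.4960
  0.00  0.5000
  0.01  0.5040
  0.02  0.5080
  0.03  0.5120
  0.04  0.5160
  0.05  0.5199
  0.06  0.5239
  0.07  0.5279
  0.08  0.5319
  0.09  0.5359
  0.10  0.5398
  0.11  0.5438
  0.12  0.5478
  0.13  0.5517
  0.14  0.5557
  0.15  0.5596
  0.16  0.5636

T = 1;  σ√T = 0.4800
ln(S/K) + (r + σ²/2)T = ln(323/324) + (0.055 + 0.48²/2)·1 = -0.0031 + 0.1702 = 0.1671
d₁ = 0.1671 / 0.4800 = 0.3481 ⇒ 0.35
d₂ = d₁ − σ√T = 0.3481 − 0.4800 = -0.1319 ⇒ -0.13
exp(−rT) = exp(−0.055·1) = 0.9465
N(−d₂) = N(0.13) = 0.5517;  N(−d₁) = N(-0.35) = 0.3632
P = 324·0.9465·0.5517 − 323·0.3632 = 169.1876 − 117.3136 = 51.8740

$51.87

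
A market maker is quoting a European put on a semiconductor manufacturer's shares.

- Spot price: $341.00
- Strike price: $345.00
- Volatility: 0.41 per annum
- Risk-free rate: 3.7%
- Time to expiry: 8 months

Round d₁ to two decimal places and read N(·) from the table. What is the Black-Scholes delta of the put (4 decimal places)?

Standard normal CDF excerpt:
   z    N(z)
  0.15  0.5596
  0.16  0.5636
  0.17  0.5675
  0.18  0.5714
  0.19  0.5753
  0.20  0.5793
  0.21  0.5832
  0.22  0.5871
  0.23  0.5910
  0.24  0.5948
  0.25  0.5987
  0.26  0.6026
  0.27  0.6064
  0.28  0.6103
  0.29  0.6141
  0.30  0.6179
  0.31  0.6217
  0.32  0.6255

-0.4168

T = 0.6667;  σ√T = 0.3348
d₁ = [ln(341/345) + (0.037 + ½·0.41²)·0.6667] / (σ√T) = (-0.0117 + 0.0807) / 0.3348 = 0.2062 ≈ 0.21
N(d₁) = N(0.21) = 0.5832
Δ_put = N(d₁) − 1 = 0.5832 − 1 = -0.4168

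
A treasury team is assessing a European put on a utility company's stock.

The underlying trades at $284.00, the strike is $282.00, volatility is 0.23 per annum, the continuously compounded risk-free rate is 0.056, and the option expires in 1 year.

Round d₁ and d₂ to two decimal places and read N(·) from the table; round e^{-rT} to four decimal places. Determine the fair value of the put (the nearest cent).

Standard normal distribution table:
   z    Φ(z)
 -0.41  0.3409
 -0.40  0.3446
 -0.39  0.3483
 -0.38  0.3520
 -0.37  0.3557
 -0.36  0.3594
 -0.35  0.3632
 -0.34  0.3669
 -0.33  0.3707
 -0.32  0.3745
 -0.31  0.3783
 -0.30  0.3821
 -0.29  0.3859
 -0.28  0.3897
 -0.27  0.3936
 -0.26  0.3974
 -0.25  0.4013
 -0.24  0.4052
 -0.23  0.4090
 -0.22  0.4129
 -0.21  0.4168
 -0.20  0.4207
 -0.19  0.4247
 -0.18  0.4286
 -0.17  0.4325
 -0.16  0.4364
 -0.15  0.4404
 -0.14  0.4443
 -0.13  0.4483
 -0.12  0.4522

$17.44

σ√T = 0.23 × 1.0000 = 0.2300
d₁ = [ln(284/282) + (0.056 + 0.23²/2)·1] / 0.2300 = [0.0071 + 0.0824] / 0.2300 = 0.3892 which rounds to 0.39
d₂ = d₁ − σ√T = 0.3892 − 0.2300 = 0.1592 which rounds to 0.16
e^(−rT) = e^(−0.056·1) = 0.9455
N(−d₂) = N(-0.16) = 0.4364;  N(−d₁) = N(-0.39) = 0.3483
P = 282·0.9455·0.4364 − 284·0.3483 = 116.3578 − 98.9172 = 17.4406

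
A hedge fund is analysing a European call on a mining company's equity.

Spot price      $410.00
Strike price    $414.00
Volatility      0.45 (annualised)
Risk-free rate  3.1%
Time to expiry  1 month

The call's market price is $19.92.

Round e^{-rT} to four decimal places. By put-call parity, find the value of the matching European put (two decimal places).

$22.84

e^(−rT) = e^(−0.031·0.08333) = 0.9974
Put-call parity: C − P = S − K·e^(−rT) = 410 − 414·0.9974 = 410 − 412.9236 = -2.9236
P = C − (C − P) = 19.92 − (-2.9236) = 22.8436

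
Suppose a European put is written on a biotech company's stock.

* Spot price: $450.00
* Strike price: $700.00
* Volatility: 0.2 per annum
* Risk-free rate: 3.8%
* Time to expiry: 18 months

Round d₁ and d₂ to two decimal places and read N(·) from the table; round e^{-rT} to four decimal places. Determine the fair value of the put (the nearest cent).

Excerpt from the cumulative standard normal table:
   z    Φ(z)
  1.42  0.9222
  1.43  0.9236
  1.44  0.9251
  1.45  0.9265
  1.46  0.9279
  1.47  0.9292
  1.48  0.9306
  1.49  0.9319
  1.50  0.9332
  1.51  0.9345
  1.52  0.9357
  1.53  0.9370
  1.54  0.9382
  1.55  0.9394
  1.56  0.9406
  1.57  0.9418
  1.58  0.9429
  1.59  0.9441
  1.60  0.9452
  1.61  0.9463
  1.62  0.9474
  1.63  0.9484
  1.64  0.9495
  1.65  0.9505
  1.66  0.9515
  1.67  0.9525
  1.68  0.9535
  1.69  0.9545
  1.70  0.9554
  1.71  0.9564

$214.21

σ√T = 0.2 × 1.2247 = 0.2449
ln(S/K) + (r + σ²/2)T = ln(450/700) + (0.038 + 0.2²/2)·1.5 = -0.4418 + 0.0870 = -0.3548
d₁ = -0.3548 / 0.2449 = -1.4486 ⇒ -1.45
d₂ = d₁ − σ√T = -1.4486 − 0.2449 = -1.6935 ⇒ -1.69
e^(−rT) = e^(−0.038·1.5) = 0.9446
N(−d₂) = N(1.69) = 0.9545;  N(−d₁) = N(1.45) = 0.9265
P = 700·0.9446·0.9545 − 450·0.9265 = 631.1345 − 416.9250 = 214.2095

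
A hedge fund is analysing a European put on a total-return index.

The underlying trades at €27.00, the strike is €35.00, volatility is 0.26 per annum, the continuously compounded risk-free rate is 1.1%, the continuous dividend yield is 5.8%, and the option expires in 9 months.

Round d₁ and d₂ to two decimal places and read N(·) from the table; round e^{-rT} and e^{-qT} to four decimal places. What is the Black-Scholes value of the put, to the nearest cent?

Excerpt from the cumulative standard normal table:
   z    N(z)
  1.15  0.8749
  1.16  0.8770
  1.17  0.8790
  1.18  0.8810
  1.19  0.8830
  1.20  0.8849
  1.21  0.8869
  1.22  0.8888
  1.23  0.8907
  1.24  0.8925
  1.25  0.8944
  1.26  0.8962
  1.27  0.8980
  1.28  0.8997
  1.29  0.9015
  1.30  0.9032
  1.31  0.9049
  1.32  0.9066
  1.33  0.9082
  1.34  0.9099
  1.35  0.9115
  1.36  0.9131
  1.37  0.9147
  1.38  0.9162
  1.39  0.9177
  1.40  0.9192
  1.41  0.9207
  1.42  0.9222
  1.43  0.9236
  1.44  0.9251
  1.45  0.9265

σ√T = 0.26 × 0.8660 = 0.2252
ln(S/K) + (r − q + σ²/2)T = ln(27/35) + (0.011 − 0.058 + 0.26²/2)·0.75 = -0.2595 − 0.0099 = -0.2694
d₁ = -0.2694 / 0.2252 = -1.1965 ≈ -1.20
d₂ = d₁ − σ√T = -1.1965 − 0.2252 = -1.4217 ≈ -1.42
exp(−qT) = exp(−0.058·0.75) = 0.9574;  exp(−rT) = exp(−0.011·0.75) = 0.9918
N(−d₂) = N(1.42) = 0.9222;  N(−d₁) = N(1.20) = 0.8849
P = 35·0.9918·0.9222 − 27·0.9574·0.8849 = 32.0123 − 22.8745 = 9.1378

€9.14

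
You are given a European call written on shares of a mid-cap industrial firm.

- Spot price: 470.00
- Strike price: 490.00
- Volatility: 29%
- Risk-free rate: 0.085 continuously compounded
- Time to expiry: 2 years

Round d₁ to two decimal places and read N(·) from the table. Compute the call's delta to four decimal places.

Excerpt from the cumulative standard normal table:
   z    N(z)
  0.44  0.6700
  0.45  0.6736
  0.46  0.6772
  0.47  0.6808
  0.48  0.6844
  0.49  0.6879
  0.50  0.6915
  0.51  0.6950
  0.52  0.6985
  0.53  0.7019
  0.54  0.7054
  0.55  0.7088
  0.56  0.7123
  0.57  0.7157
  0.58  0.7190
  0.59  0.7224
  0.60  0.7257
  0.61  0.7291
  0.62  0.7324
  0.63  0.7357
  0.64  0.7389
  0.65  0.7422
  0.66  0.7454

0.6985

σ√T = 0.29·√2 = 0.4101
d₁ = [ln(470/490) + (0.085 + 0.29²/2)·2] / 0.4101 = [-0.0417 + 0.2541] / 0.4101 = 0.5180 → 0.52
N(d₁) = N(0.52) = 0.6985
Δ_call = N(d₁) = 0.6985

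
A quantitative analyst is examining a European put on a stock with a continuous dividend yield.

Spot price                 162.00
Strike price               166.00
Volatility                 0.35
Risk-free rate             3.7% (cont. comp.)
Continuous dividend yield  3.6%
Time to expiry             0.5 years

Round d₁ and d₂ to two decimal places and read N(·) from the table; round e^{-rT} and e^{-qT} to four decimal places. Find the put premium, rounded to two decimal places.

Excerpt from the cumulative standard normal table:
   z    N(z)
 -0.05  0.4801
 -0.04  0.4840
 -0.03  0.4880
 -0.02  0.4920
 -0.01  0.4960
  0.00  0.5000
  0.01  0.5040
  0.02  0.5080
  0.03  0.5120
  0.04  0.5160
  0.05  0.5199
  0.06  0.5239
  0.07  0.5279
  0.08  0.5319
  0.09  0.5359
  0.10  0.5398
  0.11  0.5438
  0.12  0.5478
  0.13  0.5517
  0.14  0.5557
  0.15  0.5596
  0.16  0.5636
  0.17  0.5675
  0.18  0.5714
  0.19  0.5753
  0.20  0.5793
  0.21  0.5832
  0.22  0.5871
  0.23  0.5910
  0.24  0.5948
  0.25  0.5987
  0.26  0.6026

18.03

σ√T = 0.35 × 0.7071 = 0.2475
d₁ = [ln(162/166) + (0.037 − 0.036 + 0.35²/2)·0.5] / 0.2475 = [-0.0244 + 0.0311] / 0.2475 = 0.0272 ⇒ 0.03
d₂ = d₁ − σ√T = 0.0272 − 0.2475 = -0.2203 ⇒ -0.22
e^(−qT) = e^(−0.036·0.5) = 0.9822;  e^(−rT) = e^(−0.037·0.5) = 0.9817
P = 166·0.9817·N(0.22) − 162·0.9822·N(-0.03) = 166·0.9817·0.5871 − 162·0.9822·0.4880 = 95.6751 − 77.6488 = 18.0263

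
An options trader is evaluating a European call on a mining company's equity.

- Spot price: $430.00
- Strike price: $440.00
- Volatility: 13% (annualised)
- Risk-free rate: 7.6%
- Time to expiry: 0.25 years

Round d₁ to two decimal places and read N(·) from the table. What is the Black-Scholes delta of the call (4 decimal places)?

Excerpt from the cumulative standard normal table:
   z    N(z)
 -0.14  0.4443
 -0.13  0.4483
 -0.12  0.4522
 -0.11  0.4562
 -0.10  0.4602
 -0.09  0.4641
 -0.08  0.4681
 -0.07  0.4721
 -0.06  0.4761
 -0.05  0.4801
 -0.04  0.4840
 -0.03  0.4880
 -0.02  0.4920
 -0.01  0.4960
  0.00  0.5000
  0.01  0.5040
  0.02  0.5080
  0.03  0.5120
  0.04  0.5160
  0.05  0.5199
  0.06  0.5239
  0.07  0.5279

σ√T = 0.13 × 0.5000 = 0.0650
ln(S/K) + (r + σ²/2)T = ln(430/440) + (0.076 + 0.13²/2)·0.25 = -0.0230 + 0.0211 = -0.0019
d₁ = -0.0019 / 0.0650 = -0.0289 → -0.03
N(d₁) = N(-0.03) = 0.4880
Δ_call = N(d₁) = 0.4880

0.4880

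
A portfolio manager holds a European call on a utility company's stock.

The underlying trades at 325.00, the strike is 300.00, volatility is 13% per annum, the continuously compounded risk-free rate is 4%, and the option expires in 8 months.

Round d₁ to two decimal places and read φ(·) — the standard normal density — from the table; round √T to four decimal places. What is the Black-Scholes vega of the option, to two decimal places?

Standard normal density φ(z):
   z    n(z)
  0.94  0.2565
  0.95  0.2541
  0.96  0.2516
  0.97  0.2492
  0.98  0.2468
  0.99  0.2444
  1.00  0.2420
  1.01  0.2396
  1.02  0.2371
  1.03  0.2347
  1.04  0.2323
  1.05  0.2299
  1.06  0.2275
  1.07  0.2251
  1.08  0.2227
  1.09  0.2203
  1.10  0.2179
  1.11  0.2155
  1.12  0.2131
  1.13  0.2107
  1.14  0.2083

60.37

σ√T = 0.13·√0.6667 = 0.1061
d₁ = [ln(325/300) + (0.04 + 0.13²/2)·0.6667] / 0.1061 = [0.0800 + 0.0323] / 0.1061 = 1.0584 ⇒ 1.06
√T = √0.6667 = 0.8165
φ(d₁) = φ(1.06) = 0.2275
vega = S·φ(d₁)·√T = 325·0.2275·0.8165 = 60.3700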